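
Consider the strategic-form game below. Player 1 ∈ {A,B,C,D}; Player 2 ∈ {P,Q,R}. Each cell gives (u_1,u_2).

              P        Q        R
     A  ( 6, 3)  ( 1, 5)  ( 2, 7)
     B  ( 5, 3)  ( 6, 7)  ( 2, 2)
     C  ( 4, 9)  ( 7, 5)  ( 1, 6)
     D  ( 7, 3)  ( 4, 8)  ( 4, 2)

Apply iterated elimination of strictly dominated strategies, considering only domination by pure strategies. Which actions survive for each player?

Survivors P1:{B,C,D} P2:{P,Q}

P1 drop A (D beats it: P:7>6 Q:4>1 R:4>2)
P2 drop R (P beats it: B:3>2 C:9>6 D:3>2)
P1→{B,C,D} P2→{P,Q}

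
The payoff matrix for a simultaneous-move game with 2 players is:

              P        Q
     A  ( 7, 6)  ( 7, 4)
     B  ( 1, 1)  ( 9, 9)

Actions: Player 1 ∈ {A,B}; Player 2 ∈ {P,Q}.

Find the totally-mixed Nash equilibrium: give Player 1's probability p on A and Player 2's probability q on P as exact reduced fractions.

p=4/5, q=1/4

P1 indiff ⇒ q·7+(1-q)·7 = q·1+(1-q)·9 ⇒ q(6) = (1-q)(2) ⇒ q = 1/4
P2 indiff ⇒ p·6+(1-p)·1 = p·4+(1-p)·9 ⇒ p(2) = (1-p)(8) ⇒ p = 4/5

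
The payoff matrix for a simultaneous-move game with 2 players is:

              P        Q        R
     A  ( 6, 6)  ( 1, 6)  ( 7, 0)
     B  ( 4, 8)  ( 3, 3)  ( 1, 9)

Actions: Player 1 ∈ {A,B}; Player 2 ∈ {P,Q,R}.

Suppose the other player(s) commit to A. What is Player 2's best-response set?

P2 best: {P,Q}

u_2(P vs A) = 6
u_2(Q vs A) = 6
u_2(R vs A) = 0
max payoff 6 at {P,Q}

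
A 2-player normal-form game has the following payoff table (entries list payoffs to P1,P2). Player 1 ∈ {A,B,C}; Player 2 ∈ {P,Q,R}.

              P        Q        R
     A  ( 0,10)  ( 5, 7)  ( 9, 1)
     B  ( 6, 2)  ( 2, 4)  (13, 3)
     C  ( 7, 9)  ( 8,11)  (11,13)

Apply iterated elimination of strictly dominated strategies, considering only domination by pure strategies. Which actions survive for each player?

P1 drop A (C beats it: P:7>0 Q:8>5 R:11>9)
P2 drop P (Q beats it: B:4>2 C:11>9)
P1→{B,C} P2→{Q,R}

Remaining: P1:{B,C} P2:{Q,R}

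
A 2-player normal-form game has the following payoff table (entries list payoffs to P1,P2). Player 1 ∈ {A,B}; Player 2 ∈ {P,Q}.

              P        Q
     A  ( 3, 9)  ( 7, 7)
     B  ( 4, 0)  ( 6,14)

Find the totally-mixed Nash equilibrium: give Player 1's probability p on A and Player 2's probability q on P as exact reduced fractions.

P1 indiff ⇒ q·3+(1-q)·7 = q·4+(1-q)·6 ⇒ q(-1) = (1-q)(-1) ⇒ q = 1/2
P2 indiff ⇒ p·9+(1-p)·0 = p·7+(1-p)·14 ⇒ p(2) = (1-p)(14) ⇒ p = 7/8

P1 mixes 7/8 on A; P2 mixes 1/2 on P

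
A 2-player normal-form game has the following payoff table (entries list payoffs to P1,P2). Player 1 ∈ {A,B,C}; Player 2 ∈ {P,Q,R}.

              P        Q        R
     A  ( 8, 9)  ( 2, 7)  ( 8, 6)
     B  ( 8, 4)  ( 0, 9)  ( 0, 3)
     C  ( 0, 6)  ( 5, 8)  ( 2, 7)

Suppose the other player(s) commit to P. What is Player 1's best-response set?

u_1(A vs P) = 8
u_1(B vs P) = 8
u_1(C vs P) = 0
max payoff 8 at {A,B}

P1 best: {A,B}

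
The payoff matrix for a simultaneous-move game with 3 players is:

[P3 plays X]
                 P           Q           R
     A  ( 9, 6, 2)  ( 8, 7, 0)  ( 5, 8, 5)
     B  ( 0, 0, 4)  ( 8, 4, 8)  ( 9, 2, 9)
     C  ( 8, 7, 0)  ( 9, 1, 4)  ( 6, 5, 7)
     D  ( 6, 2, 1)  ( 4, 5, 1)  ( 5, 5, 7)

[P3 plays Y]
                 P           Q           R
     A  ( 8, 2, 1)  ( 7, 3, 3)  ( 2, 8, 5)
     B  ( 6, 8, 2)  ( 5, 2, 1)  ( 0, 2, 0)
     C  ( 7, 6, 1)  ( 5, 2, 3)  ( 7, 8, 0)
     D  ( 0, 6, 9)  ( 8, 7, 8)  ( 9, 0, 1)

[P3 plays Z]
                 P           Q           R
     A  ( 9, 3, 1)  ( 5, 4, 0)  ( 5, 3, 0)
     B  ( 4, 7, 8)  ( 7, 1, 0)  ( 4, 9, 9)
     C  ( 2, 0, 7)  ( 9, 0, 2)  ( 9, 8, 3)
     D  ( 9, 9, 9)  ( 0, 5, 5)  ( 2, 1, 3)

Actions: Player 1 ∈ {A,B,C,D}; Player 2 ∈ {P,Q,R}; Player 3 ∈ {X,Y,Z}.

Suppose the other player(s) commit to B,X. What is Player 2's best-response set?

u_2(P vs B,X) = 0
u_2(Q vs B,X) = 4
u_2(R vs B,X) = 2
max payoff 4 at {Q}

BR_2 = {Q}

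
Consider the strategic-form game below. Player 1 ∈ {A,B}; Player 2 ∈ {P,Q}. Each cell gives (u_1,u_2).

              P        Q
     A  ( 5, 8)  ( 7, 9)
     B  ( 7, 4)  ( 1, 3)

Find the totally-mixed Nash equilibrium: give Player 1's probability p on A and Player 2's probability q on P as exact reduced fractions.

(p,q) = (1/2, 3/4)

P1 indiff ⇒ q·5+(1-q)·7 = q·7+(1-q)·1 ⇒ q(-2) = (1-q)(-6) ⇒ q = 3/4
P2 indiff ⇒ p·8+(1-p)·4 = p·9+(1-p)·3 ⇒ p(-1) = (1-p)(-1) ⇒ p = 1/2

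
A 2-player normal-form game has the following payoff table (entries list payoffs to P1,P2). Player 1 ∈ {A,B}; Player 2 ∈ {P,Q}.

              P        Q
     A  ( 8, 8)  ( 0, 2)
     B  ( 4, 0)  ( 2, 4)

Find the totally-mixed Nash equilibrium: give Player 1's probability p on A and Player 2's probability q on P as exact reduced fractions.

P1 indiff ⇒ q·8+(1-q)·0 = q·4+(1-q)·2 ⇒ q(4) = (1-q)(2) ⇒ q = 1/3
P2 indiff ⇒ p·8+(1-p)·0 = p·2+(1-p)·4 ⇒ p(6) = (1-p)(4) ⇒ p = 2/5

P1 mixes 2/5 on A; P2 mixes 1/3 on P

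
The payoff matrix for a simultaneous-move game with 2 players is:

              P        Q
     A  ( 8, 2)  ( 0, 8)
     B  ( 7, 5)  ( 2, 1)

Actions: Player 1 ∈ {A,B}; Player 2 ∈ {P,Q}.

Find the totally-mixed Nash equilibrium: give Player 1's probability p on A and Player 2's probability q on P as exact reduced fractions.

P1 indiff ⇒ q·8+(1-q)·0 = q·7+(1-q)·2 ⇒ q(1) = (1-q)(2) ⇒ q = 2/3
P2 indiff ⇒ p·2+(1-p)·5 = p·8+(1-p)·1 ⇒ p(-6) = (1-p)(-4) ⇒ p = 2/5

P1 mixes 2/5 on A; P2 mixes 2/3 on P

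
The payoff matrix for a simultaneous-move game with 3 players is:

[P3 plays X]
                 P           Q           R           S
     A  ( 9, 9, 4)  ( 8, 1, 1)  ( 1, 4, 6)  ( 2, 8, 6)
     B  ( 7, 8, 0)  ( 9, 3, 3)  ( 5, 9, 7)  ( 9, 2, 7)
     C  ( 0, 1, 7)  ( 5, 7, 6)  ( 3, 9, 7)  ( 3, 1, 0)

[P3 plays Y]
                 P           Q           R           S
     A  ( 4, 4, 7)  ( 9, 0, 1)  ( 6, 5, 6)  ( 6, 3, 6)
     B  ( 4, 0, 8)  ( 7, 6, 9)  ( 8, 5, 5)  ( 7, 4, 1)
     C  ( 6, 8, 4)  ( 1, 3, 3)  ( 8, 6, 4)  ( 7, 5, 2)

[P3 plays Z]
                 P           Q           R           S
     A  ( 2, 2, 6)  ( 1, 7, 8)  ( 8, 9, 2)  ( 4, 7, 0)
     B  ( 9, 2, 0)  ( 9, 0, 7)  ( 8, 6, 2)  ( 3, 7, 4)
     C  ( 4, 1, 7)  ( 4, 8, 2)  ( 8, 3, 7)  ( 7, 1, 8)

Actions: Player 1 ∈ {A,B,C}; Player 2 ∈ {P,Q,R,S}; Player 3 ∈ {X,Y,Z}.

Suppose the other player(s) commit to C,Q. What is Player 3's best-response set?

P3 best: {X}

u_3(X vs C,Q) = 6
u_3(Y vs C,Q) = 3
u_3(Z vs C,Q) = 2
max payoff 6 at {X}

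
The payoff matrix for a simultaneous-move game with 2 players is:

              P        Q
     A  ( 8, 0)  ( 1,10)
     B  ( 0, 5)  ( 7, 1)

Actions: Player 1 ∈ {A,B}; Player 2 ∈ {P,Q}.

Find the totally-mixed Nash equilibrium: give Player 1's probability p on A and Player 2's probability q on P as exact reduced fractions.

P1 mixes 2/7 on A; P2 mixes 3/7 on P

P1 indiff ⇒ q·8+(1-q)·1 = q·0+(1-q)·7 ⇒ q(8) = (1-q)(6) ⇒ q = 3/7
P2 indiff ⇒ p·0+(1-p)·5 = p·10+(1-p)·1 ⇒ p(-10) = (1-p)(-4) ⇒ p = 2/7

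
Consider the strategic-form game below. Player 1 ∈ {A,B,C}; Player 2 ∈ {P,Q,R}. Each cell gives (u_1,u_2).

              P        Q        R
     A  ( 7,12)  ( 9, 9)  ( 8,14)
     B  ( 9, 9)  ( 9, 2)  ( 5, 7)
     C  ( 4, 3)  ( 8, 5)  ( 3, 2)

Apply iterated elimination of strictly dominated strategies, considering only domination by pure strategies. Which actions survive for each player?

IESDS → P1:{A,B} P2:{P,R}

P1 drop C (A beats it: P:7>4 Q:9>8 R:8>3)
P2 drop Q (P beats it: A:12>9 B:9>2)
P1→{A,B} P2→{P,R}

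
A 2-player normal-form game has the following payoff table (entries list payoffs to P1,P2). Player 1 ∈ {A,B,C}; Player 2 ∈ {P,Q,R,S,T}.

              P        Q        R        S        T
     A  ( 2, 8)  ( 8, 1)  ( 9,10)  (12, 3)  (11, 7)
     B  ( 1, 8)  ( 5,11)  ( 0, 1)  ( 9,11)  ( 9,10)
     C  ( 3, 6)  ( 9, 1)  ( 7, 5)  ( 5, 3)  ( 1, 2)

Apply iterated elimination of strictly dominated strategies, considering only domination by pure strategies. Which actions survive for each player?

IESDS → P1:{A,C} P2:{P,R}

P1 drop B (A beats it: P:2>1 Q:8>5 R:9>0 S:12>9 T:11>9)
P2 drop Q (P beats it: A:8>1 C:6>1)
P2 drop S (P beats it: A:8>3 C:6>3)
P2 drop T (P beats it: A:8>7 C:6>2)
P1→{A,C} P2→{P,R}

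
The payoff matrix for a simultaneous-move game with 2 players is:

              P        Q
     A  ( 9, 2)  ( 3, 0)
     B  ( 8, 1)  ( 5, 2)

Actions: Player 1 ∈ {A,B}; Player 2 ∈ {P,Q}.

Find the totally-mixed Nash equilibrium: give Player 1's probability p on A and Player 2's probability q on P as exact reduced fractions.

p=1/3, q=2/3

P1 indiff ⇒ q·9+(1-q)·3 = q·8+(1-q)·5 ⇒ q(1) = (1-q)(2) ⇒ q = 2/3
P2 indiff ⇒ p·2+(1-p)·1 = p·0+(1-p)·2 ⇒ p(2) = (1-p)(1) ⇒ p = 1/3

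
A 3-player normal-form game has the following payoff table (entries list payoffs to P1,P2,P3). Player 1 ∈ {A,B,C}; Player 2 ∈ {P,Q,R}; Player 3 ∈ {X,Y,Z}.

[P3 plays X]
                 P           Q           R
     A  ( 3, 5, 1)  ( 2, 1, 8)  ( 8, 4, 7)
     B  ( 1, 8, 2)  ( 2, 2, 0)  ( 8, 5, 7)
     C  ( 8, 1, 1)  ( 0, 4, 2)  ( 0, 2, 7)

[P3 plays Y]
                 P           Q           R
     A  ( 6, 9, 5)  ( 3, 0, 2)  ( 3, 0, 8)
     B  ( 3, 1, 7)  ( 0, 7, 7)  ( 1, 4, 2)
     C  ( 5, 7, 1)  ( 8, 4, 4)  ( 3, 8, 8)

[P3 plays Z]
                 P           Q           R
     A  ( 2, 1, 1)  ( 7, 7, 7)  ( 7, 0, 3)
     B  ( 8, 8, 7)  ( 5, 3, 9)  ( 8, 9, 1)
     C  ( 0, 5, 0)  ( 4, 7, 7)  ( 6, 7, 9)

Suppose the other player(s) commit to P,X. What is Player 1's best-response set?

u_1(A vs P,X) = 3
u_1(B vs P,X) = 1
u_1(C vs P,X) = 8
max payoff 8 at {C}

BR_1 = {C}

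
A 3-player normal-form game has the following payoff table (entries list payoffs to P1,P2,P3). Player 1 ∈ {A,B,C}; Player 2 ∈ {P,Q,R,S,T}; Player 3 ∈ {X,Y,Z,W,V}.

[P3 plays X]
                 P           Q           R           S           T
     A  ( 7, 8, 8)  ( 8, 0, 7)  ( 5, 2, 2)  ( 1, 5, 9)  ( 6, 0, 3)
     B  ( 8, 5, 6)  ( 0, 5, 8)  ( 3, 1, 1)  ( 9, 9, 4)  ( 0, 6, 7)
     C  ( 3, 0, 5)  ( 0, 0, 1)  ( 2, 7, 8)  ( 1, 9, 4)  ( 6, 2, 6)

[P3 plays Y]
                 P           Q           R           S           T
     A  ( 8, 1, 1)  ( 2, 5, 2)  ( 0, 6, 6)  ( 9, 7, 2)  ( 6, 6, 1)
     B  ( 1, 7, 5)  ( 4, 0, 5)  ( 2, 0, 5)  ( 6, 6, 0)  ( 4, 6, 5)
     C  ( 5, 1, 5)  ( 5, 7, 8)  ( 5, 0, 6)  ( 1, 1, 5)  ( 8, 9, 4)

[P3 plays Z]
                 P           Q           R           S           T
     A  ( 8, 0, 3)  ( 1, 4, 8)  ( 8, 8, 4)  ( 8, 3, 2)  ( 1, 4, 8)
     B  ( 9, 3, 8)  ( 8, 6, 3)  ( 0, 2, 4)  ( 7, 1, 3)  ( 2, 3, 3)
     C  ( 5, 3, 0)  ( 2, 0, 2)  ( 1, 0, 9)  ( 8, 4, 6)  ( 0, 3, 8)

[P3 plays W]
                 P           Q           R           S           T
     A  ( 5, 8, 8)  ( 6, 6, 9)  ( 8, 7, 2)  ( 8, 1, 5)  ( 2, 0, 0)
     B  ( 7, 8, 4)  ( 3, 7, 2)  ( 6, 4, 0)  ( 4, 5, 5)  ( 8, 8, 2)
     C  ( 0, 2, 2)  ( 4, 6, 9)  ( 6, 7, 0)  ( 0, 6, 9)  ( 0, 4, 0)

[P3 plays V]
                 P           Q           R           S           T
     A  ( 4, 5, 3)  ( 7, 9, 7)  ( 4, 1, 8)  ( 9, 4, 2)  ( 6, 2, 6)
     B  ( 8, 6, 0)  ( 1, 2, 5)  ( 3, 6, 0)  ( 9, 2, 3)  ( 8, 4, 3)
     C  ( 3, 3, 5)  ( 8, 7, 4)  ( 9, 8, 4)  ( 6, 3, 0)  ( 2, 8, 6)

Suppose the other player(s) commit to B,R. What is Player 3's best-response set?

u_3(X vs B,R) = 1
u_3(Y vs B,R) = 5
u_3(Z vs B,R) = 4
u_3(W vs B,R) = 0
u_3(V vs B,R) = 0
max payoff 5 at {Y}

P3 best: {Y}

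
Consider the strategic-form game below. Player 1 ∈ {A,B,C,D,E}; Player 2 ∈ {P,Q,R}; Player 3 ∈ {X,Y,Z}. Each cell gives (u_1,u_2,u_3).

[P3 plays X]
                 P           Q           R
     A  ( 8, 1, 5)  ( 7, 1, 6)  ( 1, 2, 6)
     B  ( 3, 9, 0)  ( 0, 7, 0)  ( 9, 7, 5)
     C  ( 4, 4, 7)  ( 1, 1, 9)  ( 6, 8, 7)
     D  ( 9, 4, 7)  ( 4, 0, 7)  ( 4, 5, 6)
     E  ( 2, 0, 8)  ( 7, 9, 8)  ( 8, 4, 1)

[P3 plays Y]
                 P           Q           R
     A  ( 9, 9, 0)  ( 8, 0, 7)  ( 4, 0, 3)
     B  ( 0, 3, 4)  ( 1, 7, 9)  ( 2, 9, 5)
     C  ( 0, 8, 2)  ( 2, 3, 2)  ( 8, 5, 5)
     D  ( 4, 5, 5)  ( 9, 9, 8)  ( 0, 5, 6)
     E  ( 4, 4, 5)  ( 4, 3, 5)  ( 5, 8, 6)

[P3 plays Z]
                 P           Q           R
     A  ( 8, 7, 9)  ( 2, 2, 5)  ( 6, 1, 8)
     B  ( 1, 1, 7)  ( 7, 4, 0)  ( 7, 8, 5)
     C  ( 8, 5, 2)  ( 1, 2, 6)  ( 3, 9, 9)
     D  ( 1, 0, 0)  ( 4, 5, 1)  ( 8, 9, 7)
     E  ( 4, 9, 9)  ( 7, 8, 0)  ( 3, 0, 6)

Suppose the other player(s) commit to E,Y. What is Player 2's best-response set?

argmax u_2 = {R}

u_2(P vs E,Y) = 4
u_2(Q vs E,Y) = 3
u_2(R vs E,Y) = 8
max payoff 8 at {R}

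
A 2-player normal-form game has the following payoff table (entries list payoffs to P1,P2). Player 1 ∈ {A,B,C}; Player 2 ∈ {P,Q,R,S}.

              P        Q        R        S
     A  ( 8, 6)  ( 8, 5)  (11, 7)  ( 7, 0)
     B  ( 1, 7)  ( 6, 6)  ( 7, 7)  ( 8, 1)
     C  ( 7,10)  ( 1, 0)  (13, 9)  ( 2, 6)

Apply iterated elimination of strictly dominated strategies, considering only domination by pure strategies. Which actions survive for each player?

P2 drop Q (P beats it: A:6>5 B:7>6 C:10>0)
P2 drop S (P beats it: A:6>0 B:7>1 C:10>6)
P1 drop B (A beats it: P:8>1 R:11>7)
P1→{A,C} P2→{P,R}

IESDS → P1:{A,C} P2:{P,R}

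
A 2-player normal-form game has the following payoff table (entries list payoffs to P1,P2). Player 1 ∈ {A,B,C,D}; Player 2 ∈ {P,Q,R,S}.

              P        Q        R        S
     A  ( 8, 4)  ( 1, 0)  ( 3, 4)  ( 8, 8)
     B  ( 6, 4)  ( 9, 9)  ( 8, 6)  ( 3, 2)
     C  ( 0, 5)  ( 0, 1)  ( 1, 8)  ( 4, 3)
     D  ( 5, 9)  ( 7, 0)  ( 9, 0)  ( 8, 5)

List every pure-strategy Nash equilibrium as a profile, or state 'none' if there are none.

(A,P): not NE [P2→S gives 8>4]
(A,Q): not NE [P1→B gives 9>1; P2→S gives 8>0]
(A,R): not NE [P1→D gives 9>3; P2→S gives 8>4]
(A,S): NE
(B,P): not NE [P1→A gives 8>6; P2→Q gives 9>4]
(B,Q): NE
(B,R): not NE [P1→D gives 9>8; P2→Q gives 9>6]
(B,S): not NE [P1→D gives 8>3; P2→Q gives 9>2]
(C,P): not NE [P1→A gives 8>0; P2→R gives 8>5]
(C,Q): not NE [P1→B gives 9>0; P2→R gives 8>1]
(C,R): not NE [P1→D gives 9>1]
(C,S): not NE [P1→D gives 8>4; P2→R gives 8>3]
(D,P): not NE [P1→A gives 8>5]
(D,Q): not NE [P1→B gives 9>7; P2→P gives 9>0]
(D,R): not NE [P2→P gives 9>0]
(D,S): not NE [P2→P gives 9>5]

PSNE = {(A,S), (B,Q)}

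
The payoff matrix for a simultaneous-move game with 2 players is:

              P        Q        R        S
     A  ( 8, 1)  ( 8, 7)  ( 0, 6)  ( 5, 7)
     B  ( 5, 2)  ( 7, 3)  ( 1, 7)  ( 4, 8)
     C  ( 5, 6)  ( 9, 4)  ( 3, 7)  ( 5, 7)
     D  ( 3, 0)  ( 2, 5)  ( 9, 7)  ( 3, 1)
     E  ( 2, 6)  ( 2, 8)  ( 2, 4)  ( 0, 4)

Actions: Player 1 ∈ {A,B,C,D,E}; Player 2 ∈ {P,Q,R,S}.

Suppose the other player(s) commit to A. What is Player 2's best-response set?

u_2(P vs A) = 1
u_2(Q vs A) = 7
u_2(R vs A) = 6
u_2(S vs A) = 7
max payoff 7 at {Q,S}

P2 best: {Q,S}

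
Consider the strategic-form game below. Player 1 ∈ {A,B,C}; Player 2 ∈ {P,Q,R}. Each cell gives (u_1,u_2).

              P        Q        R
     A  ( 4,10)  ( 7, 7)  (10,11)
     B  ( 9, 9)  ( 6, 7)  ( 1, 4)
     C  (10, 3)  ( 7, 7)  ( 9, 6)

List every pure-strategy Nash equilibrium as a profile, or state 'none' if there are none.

Nash profiles: (A,R), (C,Q)

(A,P): not NE [P1→C gives 10>4; P2→R gives 11>10]
(A,Q): not NE [P2→R gives 11>7]
(A,R): NE
(B,P): not NE [P1→C gives 10>9]
(B,Q): not NE [P1→C gives 7>6; P2→P gives 9>7]
(B,R): not NE [P1→A gives 10>1; P2→P gives 9>4]
(C,P): not NE [P2→Q gives 7>3]
(C,Q): NE
(C,R): not NE [P1→A gives 10>9; P2→Q gives 7>6]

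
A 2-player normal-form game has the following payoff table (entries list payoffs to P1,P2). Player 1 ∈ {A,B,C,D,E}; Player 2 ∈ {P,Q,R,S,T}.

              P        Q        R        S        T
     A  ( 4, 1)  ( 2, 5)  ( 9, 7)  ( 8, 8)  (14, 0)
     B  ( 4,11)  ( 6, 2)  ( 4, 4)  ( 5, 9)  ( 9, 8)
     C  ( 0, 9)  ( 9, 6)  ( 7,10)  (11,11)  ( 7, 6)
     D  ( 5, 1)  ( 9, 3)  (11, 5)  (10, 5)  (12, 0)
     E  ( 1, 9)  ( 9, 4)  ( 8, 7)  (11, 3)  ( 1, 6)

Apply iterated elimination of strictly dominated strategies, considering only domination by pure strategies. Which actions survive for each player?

P1 drop B (D beats it: P:5>4 Q:9>6 R:11>4 S:10>5 T:12>9)
P2 drop Q (R beats it: A:7>5 C:10>6 D:5>3 E:7>4)
P2 drop T (P beats it: A:1>0 C:9>6 D:1>0 E:9>6)
P1 drop A (D beats it: P:5>4 R:11>9 S:10>8)
P1→{C,D,E} P2→{P,R,S}

Survivors P1:{C,D,E} P2:{P,R,S}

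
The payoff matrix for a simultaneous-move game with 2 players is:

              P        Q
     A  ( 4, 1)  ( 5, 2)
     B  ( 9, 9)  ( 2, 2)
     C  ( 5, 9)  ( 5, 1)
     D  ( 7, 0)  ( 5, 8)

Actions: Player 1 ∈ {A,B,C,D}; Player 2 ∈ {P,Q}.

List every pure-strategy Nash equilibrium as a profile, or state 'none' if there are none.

Nash profiles: (A,Q), (B,P), (D,Q)

(A,P): not NE [P1→B gives 9>4; P2→Q gives 2>1]
(A,Q): NE
(B,P): NE
(B,Q): not NE [P1→D gives 5>2; P2→P gives 9>2]
(C,P): not NE [P1→B gives 9>5]
(C,Q): not NE [P2→P gives 9>1]
(D,P): not NE [P1→B gives 9>7; P2→Q gives 8>0]
(D,Q): NE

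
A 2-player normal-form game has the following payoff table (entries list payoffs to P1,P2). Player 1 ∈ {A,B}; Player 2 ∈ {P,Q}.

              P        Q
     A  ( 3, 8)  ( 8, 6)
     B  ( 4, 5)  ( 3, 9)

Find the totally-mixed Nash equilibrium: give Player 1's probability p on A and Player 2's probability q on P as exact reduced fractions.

P1 indiff ⇒ q·3+(1-q)·8 = q·4+(1-q)·3 ⇒ q(-1) = (1-q)(-5) ⇒ q = 5/6
P2 indiff ⇒ p·8+(1-p)·5 = p·6+(1-p)·9 ⇒ p(2) = (1-p)(4) ⇒ p = 2/3

P1 mixes 2/3 on A; P2 mixes 5/6 on P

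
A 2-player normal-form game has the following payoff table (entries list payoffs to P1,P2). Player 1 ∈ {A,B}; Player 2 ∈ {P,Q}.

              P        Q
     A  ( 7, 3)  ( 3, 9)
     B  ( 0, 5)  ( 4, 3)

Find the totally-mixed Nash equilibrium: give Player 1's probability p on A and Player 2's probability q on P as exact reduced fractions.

P1 mixes 1/4 on A; P2 mixes 1/8 on P

P1 indiff ⇒ q·7+(1-q)·3 = q·0+(1-q)·4 ⇒ q(7) = (1-q)(1) ⇒ q = 1/8
P2 indiff ⇒ p·3+(1-p)·5 = p·9+(1-p)·3 ⇒ p(-6) = (1-p)(-2) ⇒ p = 1/4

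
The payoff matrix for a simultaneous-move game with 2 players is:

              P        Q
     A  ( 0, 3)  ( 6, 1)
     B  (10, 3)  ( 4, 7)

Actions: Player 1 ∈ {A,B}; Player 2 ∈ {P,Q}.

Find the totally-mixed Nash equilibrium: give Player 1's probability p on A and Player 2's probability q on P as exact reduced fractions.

P1 mixes 2/3 on A; P2 mixes 1/6 on P

P1 indiff ⇒ q·0+(1-q)·6 = q·10+(1-q)·4 ⇒ q(-10) = (1-q)(-2) ⇒ q = 1/6
P2 indiff ⇒ p·3+(1-p)·3 = p·1+(1-p)·7 ⇒ p(2) = (1-p)(4) ⇒ p = 2/3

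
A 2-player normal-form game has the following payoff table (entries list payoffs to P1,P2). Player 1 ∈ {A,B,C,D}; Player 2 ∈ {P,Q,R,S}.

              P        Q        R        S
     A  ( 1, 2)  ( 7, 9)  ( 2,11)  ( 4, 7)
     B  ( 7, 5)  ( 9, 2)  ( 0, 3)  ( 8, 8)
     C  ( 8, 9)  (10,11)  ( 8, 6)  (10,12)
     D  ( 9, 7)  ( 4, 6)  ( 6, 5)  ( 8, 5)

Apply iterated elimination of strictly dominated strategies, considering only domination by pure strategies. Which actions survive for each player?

P1 drop A (C beats it: P:8>1 Q:10>7 R:8>2 S:10>4)
P1 drop B (C beats it: P:8>7 Q:10>9 R:8>0 S:10>8)
P2 drop R (P beats it: C:9>6 D:7>5)
P1→{C,D} P2→{P,Q,S}

Survivors P1:{C,D} P2:{P,Q,S}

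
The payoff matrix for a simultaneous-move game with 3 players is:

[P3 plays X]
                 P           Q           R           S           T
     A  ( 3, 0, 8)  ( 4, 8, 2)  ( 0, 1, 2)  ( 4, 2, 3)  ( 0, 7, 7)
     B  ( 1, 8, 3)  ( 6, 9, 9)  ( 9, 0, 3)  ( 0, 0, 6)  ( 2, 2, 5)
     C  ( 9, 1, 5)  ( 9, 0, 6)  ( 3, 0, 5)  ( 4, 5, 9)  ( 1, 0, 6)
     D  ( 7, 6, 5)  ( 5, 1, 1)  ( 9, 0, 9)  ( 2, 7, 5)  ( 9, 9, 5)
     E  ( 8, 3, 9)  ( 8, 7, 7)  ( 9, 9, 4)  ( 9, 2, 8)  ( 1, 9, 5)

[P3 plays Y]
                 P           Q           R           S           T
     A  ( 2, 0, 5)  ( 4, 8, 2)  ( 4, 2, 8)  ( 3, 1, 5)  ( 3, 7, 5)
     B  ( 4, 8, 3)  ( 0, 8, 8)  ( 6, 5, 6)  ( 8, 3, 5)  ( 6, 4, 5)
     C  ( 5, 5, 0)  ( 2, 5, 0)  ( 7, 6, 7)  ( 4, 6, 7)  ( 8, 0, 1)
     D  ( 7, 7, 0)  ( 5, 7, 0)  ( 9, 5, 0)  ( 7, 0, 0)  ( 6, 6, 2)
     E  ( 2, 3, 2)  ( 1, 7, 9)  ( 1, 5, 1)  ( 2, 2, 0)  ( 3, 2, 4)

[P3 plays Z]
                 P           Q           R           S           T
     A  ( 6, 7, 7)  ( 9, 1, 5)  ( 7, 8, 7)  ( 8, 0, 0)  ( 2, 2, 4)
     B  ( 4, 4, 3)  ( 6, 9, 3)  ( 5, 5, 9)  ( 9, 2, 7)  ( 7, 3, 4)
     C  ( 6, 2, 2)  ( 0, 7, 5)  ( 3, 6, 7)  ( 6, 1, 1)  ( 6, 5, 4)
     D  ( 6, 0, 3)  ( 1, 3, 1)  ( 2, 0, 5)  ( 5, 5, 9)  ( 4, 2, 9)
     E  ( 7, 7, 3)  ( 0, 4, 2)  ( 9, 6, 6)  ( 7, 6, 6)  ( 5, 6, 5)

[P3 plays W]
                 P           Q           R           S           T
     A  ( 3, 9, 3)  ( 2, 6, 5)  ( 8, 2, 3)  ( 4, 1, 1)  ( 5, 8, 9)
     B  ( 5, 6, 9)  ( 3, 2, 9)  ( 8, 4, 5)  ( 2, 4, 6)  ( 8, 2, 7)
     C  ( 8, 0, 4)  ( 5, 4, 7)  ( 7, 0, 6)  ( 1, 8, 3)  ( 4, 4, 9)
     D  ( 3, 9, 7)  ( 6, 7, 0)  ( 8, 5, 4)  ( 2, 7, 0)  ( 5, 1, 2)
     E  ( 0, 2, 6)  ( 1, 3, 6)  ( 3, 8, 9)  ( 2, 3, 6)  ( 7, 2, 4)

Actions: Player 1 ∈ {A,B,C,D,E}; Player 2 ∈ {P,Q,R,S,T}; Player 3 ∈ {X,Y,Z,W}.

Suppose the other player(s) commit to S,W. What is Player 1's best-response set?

u_1(A vs S,W) = 4
u_1(B vs S,W) = 2
u_1(C vs S,W) = 1
u_1(D vs S,W) = 2
u_1(E vs S,W) = 2
max payoff 4 at {A}

P1 best: {A}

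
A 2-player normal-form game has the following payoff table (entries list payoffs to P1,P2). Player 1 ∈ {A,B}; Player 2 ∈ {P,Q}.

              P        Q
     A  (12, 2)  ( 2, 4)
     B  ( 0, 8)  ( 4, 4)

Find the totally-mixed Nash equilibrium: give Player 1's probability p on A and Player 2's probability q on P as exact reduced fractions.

P1 indiff ⇒ q·12+(1-q)·2 = q·0+(1-q)·4 ⇒ q(12) = (1-q)(2) ⇒ q = 1/7
P2 indiff ⇒ p·2+(1-p)·8 = p·4+(1-p)·4 ⇒ p(-2) = (1-p)(-4) ⇒ p = 2/3

(p,q) = (2/3, 1/7)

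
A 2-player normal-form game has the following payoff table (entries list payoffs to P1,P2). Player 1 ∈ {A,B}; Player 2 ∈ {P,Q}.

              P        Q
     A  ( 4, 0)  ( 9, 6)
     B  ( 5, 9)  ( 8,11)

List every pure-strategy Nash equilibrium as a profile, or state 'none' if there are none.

NE set: (A,Q)

(A,P): not NE [P1→B gives 5>4; P2→Q gives 6>0]
(A,Q): NE
(B,P): not NE [P2→Q gives 11>9]
(B,Q): not NE [P1→A gives 9>8]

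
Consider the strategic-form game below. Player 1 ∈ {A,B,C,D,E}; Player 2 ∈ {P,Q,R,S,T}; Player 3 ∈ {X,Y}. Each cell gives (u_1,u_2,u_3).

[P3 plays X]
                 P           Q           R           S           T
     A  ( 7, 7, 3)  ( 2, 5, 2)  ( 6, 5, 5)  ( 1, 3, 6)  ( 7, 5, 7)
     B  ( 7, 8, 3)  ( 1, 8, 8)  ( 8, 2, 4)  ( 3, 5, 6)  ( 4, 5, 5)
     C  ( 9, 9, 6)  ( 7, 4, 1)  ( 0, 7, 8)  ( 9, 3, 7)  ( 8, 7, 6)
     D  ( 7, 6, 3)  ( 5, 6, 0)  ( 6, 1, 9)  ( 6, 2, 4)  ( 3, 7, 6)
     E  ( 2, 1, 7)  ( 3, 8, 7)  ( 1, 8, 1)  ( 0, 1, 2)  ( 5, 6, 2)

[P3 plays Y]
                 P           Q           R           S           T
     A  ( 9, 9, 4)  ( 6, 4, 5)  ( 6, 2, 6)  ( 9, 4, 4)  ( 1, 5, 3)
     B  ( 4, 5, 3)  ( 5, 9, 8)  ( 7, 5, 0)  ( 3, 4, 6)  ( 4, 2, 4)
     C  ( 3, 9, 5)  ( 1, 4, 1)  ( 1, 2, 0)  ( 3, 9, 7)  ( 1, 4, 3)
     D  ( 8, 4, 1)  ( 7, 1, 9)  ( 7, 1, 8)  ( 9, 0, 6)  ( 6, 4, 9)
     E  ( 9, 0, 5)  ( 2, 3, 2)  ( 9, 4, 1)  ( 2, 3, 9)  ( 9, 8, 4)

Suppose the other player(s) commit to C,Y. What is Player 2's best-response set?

argmax u_2 = {P,S}

u_2(P vs C,Y) = 9
u_2(Q vs C,Y) = 4
u_2(R vs C,Y) = 2
u_2(S vs C,Y) = 9
u_2(T vs C,Y) = 4
max payoff 9 at {P,S}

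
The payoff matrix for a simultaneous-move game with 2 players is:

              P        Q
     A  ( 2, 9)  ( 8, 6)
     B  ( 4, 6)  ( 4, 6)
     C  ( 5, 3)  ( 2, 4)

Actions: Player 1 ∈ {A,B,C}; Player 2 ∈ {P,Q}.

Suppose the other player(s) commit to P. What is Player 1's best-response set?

u_1(A vs P) = 2
u_1(B vs P) = 4
u_1(C vs P) = 5
max payoff 5 at {C}

P1 best: {C}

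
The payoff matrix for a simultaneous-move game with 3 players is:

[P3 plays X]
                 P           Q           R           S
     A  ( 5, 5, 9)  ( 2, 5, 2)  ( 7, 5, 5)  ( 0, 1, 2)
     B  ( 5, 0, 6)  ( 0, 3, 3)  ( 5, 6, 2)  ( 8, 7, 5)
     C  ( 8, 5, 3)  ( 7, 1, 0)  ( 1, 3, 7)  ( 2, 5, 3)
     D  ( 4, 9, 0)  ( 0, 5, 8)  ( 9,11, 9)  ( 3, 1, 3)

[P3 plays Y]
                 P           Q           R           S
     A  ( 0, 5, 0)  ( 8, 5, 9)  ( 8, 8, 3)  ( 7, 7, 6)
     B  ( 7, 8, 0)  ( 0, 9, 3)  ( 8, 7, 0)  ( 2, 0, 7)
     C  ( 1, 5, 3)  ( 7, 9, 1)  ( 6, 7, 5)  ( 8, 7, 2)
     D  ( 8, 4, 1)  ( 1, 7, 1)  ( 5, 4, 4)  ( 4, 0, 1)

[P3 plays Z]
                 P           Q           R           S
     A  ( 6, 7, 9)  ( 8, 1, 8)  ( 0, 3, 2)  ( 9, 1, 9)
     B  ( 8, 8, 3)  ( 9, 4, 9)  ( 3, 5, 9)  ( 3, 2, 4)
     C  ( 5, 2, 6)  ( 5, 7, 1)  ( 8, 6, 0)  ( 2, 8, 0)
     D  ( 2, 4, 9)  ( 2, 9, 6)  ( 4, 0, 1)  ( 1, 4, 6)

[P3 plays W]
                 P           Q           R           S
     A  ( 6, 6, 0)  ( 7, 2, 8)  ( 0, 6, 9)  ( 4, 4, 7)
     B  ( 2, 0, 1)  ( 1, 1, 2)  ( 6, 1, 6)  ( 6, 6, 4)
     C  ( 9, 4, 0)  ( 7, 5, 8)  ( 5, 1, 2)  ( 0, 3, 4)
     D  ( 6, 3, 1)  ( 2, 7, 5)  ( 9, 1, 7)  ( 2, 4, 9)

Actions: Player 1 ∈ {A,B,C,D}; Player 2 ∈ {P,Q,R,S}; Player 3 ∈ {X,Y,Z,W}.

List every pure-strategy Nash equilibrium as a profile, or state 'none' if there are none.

(A,P,X): not NE [P1→C gives 8>5]
(A,P,Y): not NE [P1→D gives 8>0; P2→R gives 8>5; P3→Z gives 9>0]
(A,P,Z): not NE [P1→B gives 8>6]
(A,P,W): not NE [P1→C gives 9>6; P3→Z gives 9>0]
(A,Q,X): not NE [P1→C gives 7>2; P3→Y gives 9>2]
(A,Q,Y): not NE [P2→R gives 8>5]
(A,Q,Z): not NE [P1→B gives 9>8; P2→P gives 7>1; P3→Y gives 9>8]
(A,Q,W): not NE [P2→R gives 6>2; P3→Y gives 9>8]
(A,R,X): not NE [P1→D gives 9>7; P3→W gives 9>5]
(A,R,Y): not NE [P3→W gives 9>3]
(A,R,Z): not NE [P1→C gives 8>0; P2→P gives 7>3; P3→W gives 9>2]
(A,R,W): not NE [P1→D gives 9>0]
(A,S,X): not NE [P1→B gives 8>0; P2→R gives 5>1; P3→Z gives 9>2]
(A,S,Y): not NE [P1→C gives 8>7; P2→R gives 8>7; P3→Z gives 9>6]
(A,S,Z): not NE [P2→P gives 7>1]
(A,S,W): not NE [P1→B gives 6>4; P2→R gives 6>4; P3→Z gives 9>7]
(B,P,X): not NE [P1→C gives 8>5; P2→S gives 7>0]
(B,P,Y): not NE [P1→D gives 8>7; P2→Q gives 9>8; P3→X gives 6>0]
(B,P,Z): not NE [P3→X gives 6>3]
(B,P,W): not NE [P1→C gives 9>2; P2→S gives 6>0; P3→X gives 6>1]
(B,Q,X): not NE [P1→C gives 7>0; P2→S gives 7>3; P3→Z gives 9>3]
(B,Q,Y): not NE [P1→A gives 8>0; P3→Z gives 9>3]
(B,Q,Z): not NE [P2→P gives 8>4]
(B,Q,W): not NE [P1→C gives 7>1; P2→S gives 6>1; P3→Z gives 9>2]
(B,R,X): not NE [P1→D gives 9>5; P2→S gives 7>6; P3→Z gives 9>2]
(B,R,Y): not NE [P2→Q gives 9>7; P3→Z gives 9>0]
(B,R,Z): not NE [P1→C gives 8>3; P2→P gives 8>5]
(B,R,W): not NE [P1→D gives 9>6; P2→S gives 6>1; P3→Z gives 9>6]
(B,S,X): not NE [P3→Y gives 7>5]
(B,S,Y): not NE [P1→C gives 8>2; P2→Q gives 9>0]
(B,S,Z): not NE [P1→A gives 9>3; P2→P gives 8>2; P3→Y gives 7>4]
(B,S,W): not NE [P3→Y gives 7>4]
(C,P,X): not NE [P3→Z gives 6>3]
(C,P,Y): not NE [P1→D gives 8>1; P2→Q gives 9>5; P3→Z gives 6>3]
(C,P,Z): not NE [P1→B gives 8>5; P2→S gives 8>2]
(C,P,W): not NE [P2→Q gives 5>4; P3→Z gives 6>0]
(C,Q,X): not NE [P2→S gives 5>1; P3→W gives 8>0]
(C,Q,Y): not NE [P1→A gives 8>7; P3→W gives 8>1]
(C,Q,Z): not NE [P1→B gives 9>5; P2→S gives 8>7; P3→W gives 8>1]
(C,Q,W): NE
(C,R,X): not NE [P1→D gives 9>1; P2→S gives 5>3]
(C,R,Y): not NE [P1→B gives 8>6; P2→Q gives 9>7; P3→X gives 7>5]
(C,R,Z): not NE [P2→S gives 8>6; P3→X gives 7>0]
(C,R,W): not NE [P1→D gives 9>5; P2→Q gives 5>1; P3→X gives 7>2]
(C,S,X): not NE [P1→B gives 8>2; P3→W gives 4>3]
(C,S,Y): not NE [P2→Q gives 9>7; P3→W gives 4>2]
(C,S,Z): not NE [P1→A gives 9>2; P3→W gives 4>0]
(C,S,W): not NE [P1→B gives 6>0; P2→Q gives 5>3]
(D,P,X): not NE [P1→C gives 8>4; P2→R gives 11>9; P3→Z gives 9>0]
(D,P,Y): not NE [P2→Q gives 7>4; P3→Z gives 9>1]
(D,P,Z): not NE [P1→B gives 8>2; P2→Q gives 9>4]
(D,P,W): not NE [P1→C gives 9>6; P2→Q gives 7>3; P3→Z gives 9>1]
(D,Q,X): not NE [P1→C gives 7>0; P2→R gives 11>5]
(D,Q,Y): not NE [P1→A gives 8>1; P3→X gives 8>1]
(D,Q,Z): not NE [P1→B gives 9>2; P3→X gives 8>6]
(D,Q,W): not NE [P1→C gives 7>2; P3→X gives 8>5]
(D,R,X): NE
(D,R,Y): not NE [P1→B gives 8>5; P2→Q gives 7>4; P3→X gives 9>4]
(D,R,Z): not NE [P1→C gives 8>4; P2→Q gives 9>0; P3→X gives 9>1]
(D,R,W): not NE [P2→Q gives 7>1; P3→X gives 9>7]
(D,S,X): not NE [P1→B gives 8>3; P2→R gives 11>1; P3→W gives 9>3]
(D,S,Y): not NE [P1→C gives 8>4; P2→Q gives 7>0; P3→W gives 9>1]
(D,S,Z): not NE [P1→A gives 9>1; P2→Q gives 9>4; P3→W gives 9>6]
(D,S,W): not NE [P1→B gives 6>2; P2→Q gives 7>4]

PSNE = {(C,Q,W), (D,R,X)}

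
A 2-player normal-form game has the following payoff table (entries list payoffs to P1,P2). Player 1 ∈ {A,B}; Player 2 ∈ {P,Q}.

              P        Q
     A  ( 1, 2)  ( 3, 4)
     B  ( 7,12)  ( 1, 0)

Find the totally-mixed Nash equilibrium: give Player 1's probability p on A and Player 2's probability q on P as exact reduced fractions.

P1 mixes 6/7 on A; P2 mixes 1/4 on P

P1 indiff ⇒ q·1+(1-q)·3 = q·7+(1-q)·1 ⇒ q(-6) = (1-q)(-2) ⇒ q = 1/4
P2 indiff ⇒ p·2+(1-p)·12 = p·4+(1-p)·0 ⇒ p(-2) = (1-p)(-12) ⇒ p = 6/7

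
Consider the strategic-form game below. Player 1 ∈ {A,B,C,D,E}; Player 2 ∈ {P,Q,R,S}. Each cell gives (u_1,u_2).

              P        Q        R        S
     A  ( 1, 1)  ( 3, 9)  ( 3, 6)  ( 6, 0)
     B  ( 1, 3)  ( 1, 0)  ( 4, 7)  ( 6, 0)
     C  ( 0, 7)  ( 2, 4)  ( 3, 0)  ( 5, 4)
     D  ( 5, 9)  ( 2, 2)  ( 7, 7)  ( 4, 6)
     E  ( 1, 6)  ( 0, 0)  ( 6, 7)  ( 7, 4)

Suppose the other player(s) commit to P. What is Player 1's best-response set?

u_1(A vs P) = 1
u_1(B vs P) = 1
u_1(C vs P) = 0
u_1(D vs P) = 5
u_1(E vs P) = 1
max payoff 5 at {D}

argmax u_1 = {D}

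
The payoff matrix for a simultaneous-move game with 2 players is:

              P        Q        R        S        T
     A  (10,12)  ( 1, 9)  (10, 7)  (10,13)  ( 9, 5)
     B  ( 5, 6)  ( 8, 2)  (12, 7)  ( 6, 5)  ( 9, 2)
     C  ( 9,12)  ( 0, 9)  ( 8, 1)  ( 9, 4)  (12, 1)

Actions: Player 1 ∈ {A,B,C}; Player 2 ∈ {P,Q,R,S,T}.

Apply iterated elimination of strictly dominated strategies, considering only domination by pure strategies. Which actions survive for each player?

P2 drop Q (P beats it: A:12>9 B:6>2 C:12>9)
P2 drop T (P beats it: A:12>5 B:6>2 C:12>1)
P1 drop C (A beats it: P:10>9 R:10>8 S:10>9)
P1→{A,B} P2→{P,R,S}

Remaining: P1:{A,B} P2:{P,R,S}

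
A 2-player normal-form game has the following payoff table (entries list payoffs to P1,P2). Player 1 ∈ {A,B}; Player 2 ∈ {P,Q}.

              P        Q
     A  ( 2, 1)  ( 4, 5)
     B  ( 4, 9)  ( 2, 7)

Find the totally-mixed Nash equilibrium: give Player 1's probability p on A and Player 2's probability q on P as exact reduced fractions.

(p,q) = (1/3, 1/2)

P1 indiff ⇒ q·2+(1-q)·4 = q·4+(1-q)·2 ⇒ q(-2) = (1-q)(-2) ⇒ q = 1/2
P2 indiff ⇒ p·1+(1-p)·9 = p·5+(1-p)·7 ⇒ p(-4) = (1-p)(-2) ⇒ p = 1/3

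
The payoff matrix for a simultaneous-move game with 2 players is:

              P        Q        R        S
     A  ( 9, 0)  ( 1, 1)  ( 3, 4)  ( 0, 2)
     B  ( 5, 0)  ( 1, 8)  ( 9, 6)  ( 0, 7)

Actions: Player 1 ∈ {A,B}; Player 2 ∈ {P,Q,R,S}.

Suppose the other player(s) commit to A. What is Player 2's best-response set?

u_2(P vs A) = 0
u_2(Q vs A) = 1
u_2(R vs A) = 4
u_2(S vs A) = 2
max payoff 4 at {R}

P2 best: {R}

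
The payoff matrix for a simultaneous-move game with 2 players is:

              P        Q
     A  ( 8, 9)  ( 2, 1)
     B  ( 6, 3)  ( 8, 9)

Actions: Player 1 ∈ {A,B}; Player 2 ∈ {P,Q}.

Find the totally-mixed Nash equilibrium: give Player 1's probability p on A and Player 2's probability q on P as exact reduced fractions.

P1 mixes 3/7 on A; P2 mixes 3/4 on P

P1 indiff ⇒ q·8+(1-q)·2 = q·6+(1-q)·8 ⇒ q(2) = (1-q)(6) ⇒ q = 3/4
P2 indiff ⇒ p·9+(1-p)·3 = p·1+(1-p)·9 ⇒ p(8) = (1-p)(6) ⇒ p = 3/7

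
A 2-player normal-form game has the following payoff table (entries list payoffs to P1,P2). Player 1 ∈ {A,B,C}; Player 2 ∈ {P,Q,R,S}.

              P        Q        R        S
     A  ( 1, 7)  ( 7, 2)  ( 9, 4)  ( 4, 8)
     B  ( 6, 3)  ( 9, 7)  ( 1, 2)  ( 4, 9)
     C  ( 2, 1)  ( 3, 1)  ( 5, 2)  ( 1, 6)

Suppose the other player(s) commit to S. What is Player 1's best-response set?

u_1(A vs S) = 4
u_1(B vs S) = 4
u_1(C vs S) = 1
max payoff 4 at {A,B}

P1 best: {A,B}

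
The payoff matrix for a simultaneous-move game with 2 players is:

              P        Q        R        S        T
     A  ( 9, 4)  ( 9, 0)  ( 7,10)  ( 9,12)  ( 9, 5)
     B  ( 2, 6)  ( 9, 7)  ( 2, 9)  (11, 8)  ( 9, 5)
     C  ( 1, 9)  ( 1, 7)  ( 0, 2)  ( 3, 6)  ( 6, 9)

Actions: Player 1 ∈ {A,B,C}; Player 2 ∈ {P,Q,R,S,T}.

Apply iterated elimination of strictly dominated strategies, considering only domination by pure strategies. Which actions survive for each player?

P1 drop C (A beats it: P:9>1 Q:9>1 R:7>0 S:9>3 T:9>6)
P2 drop P (R beats it: A:10>4 B:9>6)
P2 drop Q (R beats it: A:10>0 B:9>7)
P2 drop T (R beats it: A:10>5 B:9>5)
P1→{A,B} P2→{R,S}

Survivors P1:{A,B} P2:{R,S}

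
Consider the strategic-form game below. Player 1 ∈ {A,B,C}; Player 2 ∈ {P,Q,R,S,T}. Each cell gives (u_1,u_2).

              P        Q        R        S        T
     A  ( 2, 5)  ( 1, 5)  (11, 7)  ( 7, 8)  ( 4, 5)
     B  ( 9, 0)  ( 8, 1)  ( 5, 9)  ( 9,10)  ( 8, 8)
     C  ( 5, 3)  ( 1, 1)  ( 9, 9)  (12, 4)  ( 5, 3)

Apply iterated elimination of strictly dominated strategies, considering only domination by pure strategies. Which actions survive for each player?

P2 drop P (R beats it: A:7>5 B:9>0 C:9>3)
P2 drop Q (R beats it: A:7>5 B:9>1 C:9>1)
P2 drop T (R beats it: A:7>5 B:9>8 C:9>3)
P1 drop B (C beats it: R:9>5 S:12>9)
P1→{A,C} P2→{R,S}

IESDS → P1:{A,C} P2:{R,S}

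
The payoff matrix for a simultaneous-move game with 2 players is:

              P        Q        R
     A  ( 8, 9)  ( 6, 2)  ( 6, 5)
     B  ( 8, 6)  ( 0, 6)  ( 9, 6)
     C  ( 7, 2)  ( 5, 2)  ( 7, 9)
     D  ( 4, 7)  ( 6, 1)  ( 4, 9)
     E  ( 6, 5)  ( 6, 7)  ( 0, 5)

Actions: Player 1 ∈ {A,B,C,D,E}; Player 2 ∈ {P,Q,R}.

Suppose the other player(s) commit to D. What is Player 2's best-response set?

argmax u_2 = {R}

u_2(P vs D) = 7
u_2(Q vs D) = 1
u_2(R vs D) = 9
max payoff 9 at {R}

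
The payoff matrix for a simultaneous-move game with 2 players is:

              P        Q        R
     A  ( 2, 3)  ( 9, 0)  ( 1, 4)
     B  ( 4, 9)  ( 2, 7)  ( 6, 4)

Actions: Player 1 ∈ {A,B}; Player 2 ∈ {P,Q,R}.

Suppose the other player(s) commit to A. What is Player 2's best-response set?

P2 best: {R}

u_2(P vs A) = 3
u_2(Q vs A) = 0
u_2(R vs A) = 4
max payoff 4 at {R}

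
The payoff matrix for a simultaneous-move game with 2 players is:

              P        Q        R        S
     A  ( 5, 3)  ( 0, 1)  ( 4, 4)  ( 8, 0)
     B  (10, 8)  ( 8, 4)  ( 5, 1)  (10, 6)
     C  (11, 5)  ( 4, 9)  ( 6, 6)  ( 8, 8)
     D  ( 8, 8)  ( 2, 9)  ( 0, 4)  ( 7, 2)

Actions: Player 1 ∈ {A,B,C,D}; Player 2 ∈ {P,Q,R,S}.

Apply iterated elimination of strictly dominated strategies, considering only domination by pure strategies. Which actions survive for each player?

Remaining: P1:{B,C} P2:{P,Q,S}

P1 drop A (B beats it: P:10>5 Q:8>0 R:5>4 S:10>8)
P1 drop D (B beats it: P:10>8 Q:8>2 R:5>0 S:10>7)
P2 drop R (Q beats it: B:4>1 C:9>6)
P1→{B,C} P2→{P,Q,S}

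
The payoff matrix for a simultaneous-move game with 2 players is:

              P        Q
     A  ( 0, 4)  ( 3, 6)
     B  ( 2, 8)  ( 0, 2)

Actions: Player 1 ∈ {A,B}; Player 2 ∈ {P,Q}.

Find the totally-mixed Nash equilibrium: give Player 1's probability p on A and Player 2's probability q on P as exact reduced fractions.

p=3/4, q=3/5

P1 indiff ⇒ q·0+(1-q)·3 = q·2+(1-q)·0 ⇒ q(-2) = (1-q)(-3) ⇒ q = 3/5
P2 indiff ⇒ p·4+(1-p)·8 = p·6+(1-p)·2 ⇒ p(-2) = (1-p)(-6) ⇒ p = 3/4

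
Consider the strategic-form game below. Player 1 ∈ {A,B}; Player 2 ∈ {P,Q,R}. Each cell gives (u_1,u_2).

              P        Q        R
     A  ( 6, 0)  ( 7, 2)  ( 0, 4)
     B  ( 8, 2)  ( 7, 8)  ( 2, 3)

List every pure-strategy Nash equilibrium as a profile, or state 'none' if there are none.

(A,P): not NE [P1→B gives 8>6; P2→R gives 4>0]
(A,Q): not NE [P2→R gives 4>2]
(A,R): not NE [P1→B gives 2>0]
(B,P): not NE [P2→Q gives 8>2]
(B,Q): NE
(B,R): not NE [P2→Q gives 8>3]

NE set: (B,Q)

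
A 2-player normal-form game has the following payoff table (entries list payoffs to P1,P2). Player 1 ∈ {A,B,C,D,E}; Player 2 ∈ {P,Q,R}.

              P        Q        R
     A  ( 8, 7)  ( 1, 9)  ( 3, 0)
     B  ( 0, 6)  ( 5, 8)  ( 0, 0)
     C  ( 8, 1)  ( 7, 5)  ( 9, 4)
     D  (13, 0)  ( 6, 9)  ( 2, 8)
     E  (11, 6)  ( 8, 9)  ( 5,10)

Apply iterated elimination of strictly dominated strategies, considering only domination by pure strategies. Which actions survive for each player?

P1 drop A (E beats it: P:11>8 Q:8>1 R:5>3)
P1 drop B (C beats it: P:8>0 Q:7>5 R:9>0)
P2 drop P (Q beats it: C:5>1 D:9>0 E:9>6)
P1 drop D (C beats it: Q:7>6 R:9>2)
P1→{C,E} P2→{Q,R}

Survivors P1:{C,E} P2:{Q,R}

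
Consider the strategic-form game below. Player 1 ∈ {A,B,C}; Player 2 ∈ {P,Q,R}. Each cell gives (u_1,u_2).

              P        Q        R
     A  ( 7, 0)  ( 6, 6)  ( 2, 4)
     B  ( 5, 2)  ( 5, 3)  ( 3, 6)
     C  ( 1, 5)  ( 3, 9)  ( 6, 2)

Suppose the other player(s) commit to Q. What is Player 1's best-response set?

u_1(A vs Q) = 6
u_1(B vs Q) = 5
u_1(C vs Q) = 3
max payoff 6 at {A}

BR_1 = {A}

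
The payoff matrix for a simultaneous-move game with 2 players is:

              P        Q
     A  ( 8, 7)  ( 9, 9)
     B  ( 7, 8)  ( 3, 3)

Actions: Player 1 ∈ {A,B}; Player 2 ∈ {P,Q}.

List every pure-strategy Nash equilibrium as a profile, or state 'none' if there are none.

(A,P): not NE [P2→Q gives 9>7]
(A,Q): NE
(B,P): not NE [P1→A gives 8>7]
(B,Q): not NE [P1→A gives 9>3; P2→P gives 8>3]

NE set: (A,Q)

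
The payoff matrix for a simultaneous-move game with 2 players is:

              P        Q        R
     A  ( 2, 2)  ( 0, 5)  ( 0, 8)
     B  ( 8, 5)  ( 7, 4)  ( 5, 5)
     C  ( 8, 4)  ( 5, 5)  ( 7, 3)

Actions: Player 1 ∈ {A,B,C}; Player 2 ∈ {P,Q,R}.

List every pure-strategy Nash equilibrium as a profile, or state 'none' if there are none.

(A,P): not NE [P1→C gives 8>2; P2→R gives 8>2]
(A,Q): not NE [P1→B gives 7>0; P2→R gives 8>5]
(A,R): not NE [P1→C gives 7>0]
(B,P): NE
(B,Q): not NE [P2→R gives 5>4]
(B,R): not NE [P1→C gives 7>5]
(C,P): not NE [P2→Q gives 5>4]
(C,Q): not NE [P1→B gives 7>5]
(C,R): not NE [P2→Q gives 5>3]

NE set: (B,P)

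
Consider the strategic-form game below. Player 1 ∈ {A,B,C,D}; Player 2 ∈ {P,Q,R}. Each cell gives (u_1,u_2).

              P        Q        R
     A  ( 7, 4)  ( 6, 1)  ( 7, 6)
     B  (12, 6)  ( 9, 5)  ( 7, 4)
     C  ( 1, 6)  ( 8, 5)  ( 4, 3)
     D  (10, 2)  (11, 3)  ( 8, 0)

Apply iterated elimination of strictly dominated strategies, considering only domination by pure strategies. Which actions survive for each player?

IESDS → P1:{B,D} P2:{P,Q}

P1 drop A (D beats it: P:10>7 Q:11>6 R:8>7)
P1 drop C (B beats it: P:12>1 Q:9>8 R:7>4)
P2 drop R (P beats it: B:6>4 D:2>0)
P1→{B,D} P2→{P,Q}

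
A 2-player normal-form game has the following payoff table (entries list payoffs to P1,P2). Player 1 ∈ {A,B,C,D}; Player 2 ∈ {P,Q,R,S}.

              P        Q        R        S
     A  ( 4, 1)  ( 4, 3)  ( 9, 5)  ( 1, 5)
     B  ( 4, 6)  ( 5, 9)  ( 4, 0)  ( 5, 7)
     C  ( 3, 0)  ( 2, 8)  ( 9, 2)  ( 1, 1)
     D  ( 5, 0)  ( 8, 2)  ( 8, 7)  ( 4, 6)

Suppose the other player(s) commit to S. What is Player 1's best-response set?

P1 best: {B}

u_1(A vs S) = 1
u_1(B vs S) = 5
u_1(C vs S) = 1
u_1(D vs S) = 4
max payoff 5 at {B}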